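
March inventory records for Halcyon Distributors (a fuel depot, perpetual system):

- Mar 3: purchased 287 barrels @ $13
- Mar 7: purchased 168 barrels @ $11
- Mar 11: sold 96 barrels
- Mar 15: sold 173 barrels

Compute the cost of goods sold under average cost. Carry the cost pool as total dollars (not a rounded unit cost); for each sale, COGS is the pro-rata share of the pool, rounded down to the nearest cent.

After Mar 3: 287 on hand, pool $3,731.00 (≈ $13.0000 each)
After Mar 7: 455 on hand, pool $5,579.00 (≈ $12.2615 each)
Mar 11, sell 96: 96/455 × $5,579.00 → $1,177.10
Mar 15, sell 173: 173/359 × $4,401.90 → $2,121.24
Total COGS = $1,177.10 + $2,121.24 = $3,298.34
Ending inventory (cost pool remaining) = $2,280.66
Check: goods available $5,579.00 = COGS $3,298.34 + ending $2,280.66

COGS = $3,298.34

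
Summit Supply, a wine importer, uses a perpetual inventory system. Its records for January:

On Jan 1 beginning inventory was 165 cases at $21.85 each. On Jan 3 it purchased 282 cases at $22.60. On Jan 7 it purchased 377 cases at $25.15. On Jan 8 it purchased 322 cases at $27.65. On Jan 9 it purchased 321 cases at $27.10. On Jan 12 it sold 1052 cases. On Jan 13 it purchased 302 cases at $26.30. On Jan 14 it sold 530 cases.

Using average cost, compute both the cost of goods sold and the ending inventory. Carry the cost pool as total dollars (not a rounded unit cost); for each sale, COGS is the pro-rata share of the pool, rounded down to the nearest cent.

After Jan 1: 165 on hand, pool $3,605.25 (≈ $21.8500 each)
After Jan 3: 447 on hand, pool $9,978.45 (≈ $22.3232 each)
After Jan 7: 824 on hand, pool $19,460.00 (≈ $23.6165 each)
After Jan 8: 1146 on hand, pool $28,363.30 (≈ $24.7498 each)
After Jan 9: 1467 on hand, pool $37,062.40 (≈ $25.2641 each)
Jan 12, sell 1052: 1052/1467 × $37,062.40 → $26,577.80
After Jan 13: 717 on hand, pool $18,427.20 (≈ $25.7004 each)
Jan 14, sell 530: 530/717 × $18,427.20 → $13,621.22
Total COGS = $26,577.80 + $13,621.22 = $40,199.02
Ending inventory (cost pool remaining) = $4,805.98

COGS = $40,199.02; ending inventory = $4,805.98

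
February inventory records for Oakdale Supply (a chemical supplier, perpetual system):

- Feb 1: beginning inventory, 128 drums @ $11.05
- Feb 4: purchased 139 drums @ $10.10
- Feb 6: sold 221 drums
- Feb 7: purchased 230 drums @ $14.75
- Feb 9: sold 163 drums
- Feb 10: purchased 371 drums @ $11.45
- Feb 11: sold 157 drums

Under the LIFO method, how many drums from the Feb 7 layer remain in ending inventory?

Feb 6, 221 sold [LIFO — newest first]: 139 @ $10.10 + 82 @ $11.05 = $2,310.00
Feb 9, 163 sold [LIFO — newest first]: 163 @ $14.75 = $2,404.25
Feb 11, 157 sold [LIFO — newest first]: 157 @ $11.45 = $1,797.65
Total COGS = $2,310.00 + $2,404.25 + $1,797.65 = $6,511.90
Ending inventory: 46 @ $11.05 + 67 @ $14.75 + 214 @ $11.45 = $3,946.85

67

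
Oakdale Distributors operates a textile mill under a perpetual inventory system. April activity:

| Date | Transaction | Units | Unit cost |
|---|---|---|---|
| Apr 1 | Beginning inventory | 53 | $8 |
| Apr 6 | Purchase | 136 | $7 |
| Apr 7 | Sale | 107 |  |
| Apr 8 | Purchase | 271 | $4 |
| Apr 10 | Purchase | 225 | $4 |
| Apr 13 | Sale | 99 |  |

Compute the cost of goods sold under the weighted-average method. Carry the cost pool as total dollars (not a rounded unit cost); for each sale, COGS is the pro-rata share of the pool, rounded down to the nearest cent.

After Apr 1: 53 on hand, pool $424.00 (≈ $8.0000 each)
After Apr 6: 189 on hand, pool $1,376.00 (≈ $7.2804 each)
Apr 7, sell 107: 107/189 × $1,376.00 → $779.00
After Apr 8: 353 on hand, pool $1,681.00 (≈ $4.7620 each)
After Apr 10: 578 on hand, pool $2,581.00 (≈ $4.4654 each)
Apr 13, sell 99: 99/578 × $2,581.00 → $442.07
Total COGS = $779.00 + $442.07 = $1,221.07
Ending inventory (cost pool remaining) = $2,138.93
Check: goods available $3,360.00 = COGS $1,221.07 + ending $2,138.93

COGS = $1,221.07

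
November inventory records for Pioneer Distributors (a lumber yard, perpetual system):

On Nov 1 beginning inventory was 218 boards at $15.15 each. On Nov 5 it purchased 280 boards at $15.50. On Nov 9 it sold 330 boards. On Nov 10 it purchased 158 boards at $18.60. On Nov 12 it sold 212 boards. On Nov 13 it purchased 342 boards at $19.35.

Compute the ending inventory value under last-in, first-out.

Nov 9, 330 sold [LIFO — newest first]: 280 @ $15.50 + 50 @ $15.15 = $5,097.50
Nov 12, 212 sold [LIFO — newest first]: 158 @ $18.60 + 54 @ $15.15 = $3,756.90
Total COGS = $5,097.50 + $3,756.90 = $8,854.40
Ending inventory: 114 @ $15.15 + 342 @ $19.35 = $8,344.80

Ending inventory = $8,344.80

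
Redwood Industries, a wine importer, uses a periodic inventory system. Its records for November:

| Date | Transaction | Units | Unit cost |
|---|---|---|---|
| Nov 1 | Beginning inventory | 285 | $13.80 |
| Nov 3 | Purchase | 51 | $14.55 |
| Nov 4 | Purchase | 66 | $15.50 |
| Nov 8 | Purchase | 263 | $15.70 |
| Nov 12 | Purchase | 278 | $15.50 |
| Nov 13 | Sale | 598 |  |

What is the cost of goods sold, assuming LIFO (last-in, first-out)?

COGS = $9,321.60

Nov 13, 598 sold [LIFO — newest first]: 278 @ $15.50 + 263 @ $15.70 + 57 @ $15.50 = $9,321.60
Ending inventory: 285 @ $13.80 + 51 @ $14.55 + 9 @ $15.50 = $4,814.55
Check: goods available $14,136.15 = COGS $9,321.60 + ending $4,814.55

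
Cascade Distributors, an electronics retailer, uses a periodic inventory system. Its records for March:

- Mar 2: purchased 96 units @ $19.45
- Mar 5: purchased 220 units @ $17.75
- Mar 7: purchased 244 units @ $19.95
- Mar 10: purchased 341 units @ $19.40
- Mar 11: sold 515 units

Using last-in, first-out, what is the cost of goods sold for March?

COGS = $10,086.70

Mar 11, 515 sold [LIFO — newest first]: 341 @ $19.40 + 174 @ $19.95 = $10,086.70
Ending inventory: 96 @ $19.45 + 220 @ $17.75 + 70 @ $19.95 = $7,168.70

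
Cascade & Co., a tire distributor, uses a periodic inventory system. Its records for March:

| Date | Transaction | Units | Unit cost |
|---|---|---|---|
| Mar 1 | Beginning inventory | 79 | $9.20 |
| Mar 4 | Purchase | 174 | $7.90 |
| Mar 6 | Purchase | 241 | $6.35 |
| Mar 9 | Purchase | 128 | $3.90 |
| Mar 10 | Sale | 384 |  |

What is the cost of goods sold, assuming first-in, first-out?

Mar 10, 384 sold [FIFO — oldest first]: 79 @ $9.20 + 174 @ $7.90 + 131 @ $6.35 = $2,933.25
Ending inventory: 110 @ $6.35 + 128 @ $3.90 = $1,197.70
Check: goods available $4,130.95 = COGS $2,933.25 + ending $1,197.70

COGS = $2,933.25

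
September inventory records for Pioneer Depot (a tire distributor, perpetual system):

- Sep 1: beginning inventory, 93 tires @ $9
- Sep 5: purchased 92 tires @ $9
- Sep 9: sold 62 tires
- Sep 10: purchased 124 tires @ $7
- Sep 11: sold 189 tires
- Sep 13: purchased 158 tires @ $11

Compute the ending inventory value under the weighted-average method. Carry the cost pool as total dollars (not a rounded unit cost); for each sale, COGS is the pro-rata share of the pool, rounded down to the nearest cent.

Ending inventory = $2,201.77

After Sep 1: 93 on hand, pool $837.00 (≈ $9.0000 each)
After Sep 5: 185 on hand, pool $1,665.00 (≈ $9.0000 each)
Sep 9, sell 62: 62/185 × $1,665.00 → $558.00
After Sep 10: 247 on hand, pool $1,975.00 (≈ $7.9960 each)
Sep 11, sell 189: 189/247 × $1,975.00 → $1,511.23
After Sep 13: 216 on hand, pool $2,201.77 (≈ $10.1934 each)
Total COGS = $558.00 + $1,511.23 = $2,069.23
Ending inventory (cost pool remaining) = $2,201.77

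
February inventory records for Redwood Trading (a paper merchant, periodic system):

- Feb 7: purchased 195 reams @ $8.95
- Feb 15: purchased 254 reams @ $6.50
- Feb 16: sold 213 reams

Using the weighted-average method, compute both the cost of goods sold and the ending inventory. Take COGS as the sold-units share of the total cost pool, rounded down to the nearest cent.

COGS = $1,611.13; ending inventory = $1,785.12

Feb 16, sell 213: 213/449 × $3,396.25 → $1,611.13
Ending inventory (cost pool remaining) = $1,785.12
Check: goods available $3,396.25 = COGS $1,611.13 + ending $1,785.12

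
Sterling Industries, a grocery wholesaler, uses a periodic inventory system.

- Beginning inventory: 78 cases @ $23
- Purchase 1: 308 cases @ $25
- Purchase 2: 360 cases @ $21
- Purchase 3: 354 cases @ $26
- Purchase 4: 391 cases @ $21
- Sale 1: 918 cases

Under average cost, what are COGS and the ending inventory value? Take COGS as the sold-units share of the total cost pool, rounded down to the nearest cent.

Sale 1, sell 918: 918/1491 × $34,469.00 → $21,222.36
Ending inventory (cost pool remaining) = $13,246.64
Check: goods available $34,469.00 = COGS $21,222.36 + ending $13,246.64

COGS = $21,222.36; ending inventory = $13,246.64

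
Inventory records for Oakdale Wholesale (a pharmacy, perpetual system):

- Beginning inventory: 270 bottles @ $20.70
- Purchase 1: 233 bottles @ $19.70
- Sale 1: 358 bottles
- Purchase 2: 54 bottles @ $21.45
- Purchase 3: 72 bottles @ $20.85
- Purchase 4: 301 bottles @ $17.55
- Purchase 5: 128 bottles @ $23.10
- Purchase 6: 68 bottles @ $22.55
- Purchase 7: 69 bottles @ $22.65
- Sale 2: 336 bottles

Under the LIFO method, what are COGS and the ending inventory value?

Sale 1 (358) [LIFO — newest first]: 233 @ $19.70 + 125 @ $20.70 = $7,177.60
Sale 2 (336) [LIFO — newest first]: 69 @ $22.65 + 68 @ $22.55 + 128 @ $23.10 + 71 @ $17.55 = $7,299.10
Total COGS = $7,177.60 + $7,299.10 = $14,476.70
Ending inventory: 145 @ $20.70 + 54 @ $21.45 + 72 @ $20.85 + 230 @ $17.55 = $9,697.50

COGS = $14,476.70; ending inventory = $9,697.50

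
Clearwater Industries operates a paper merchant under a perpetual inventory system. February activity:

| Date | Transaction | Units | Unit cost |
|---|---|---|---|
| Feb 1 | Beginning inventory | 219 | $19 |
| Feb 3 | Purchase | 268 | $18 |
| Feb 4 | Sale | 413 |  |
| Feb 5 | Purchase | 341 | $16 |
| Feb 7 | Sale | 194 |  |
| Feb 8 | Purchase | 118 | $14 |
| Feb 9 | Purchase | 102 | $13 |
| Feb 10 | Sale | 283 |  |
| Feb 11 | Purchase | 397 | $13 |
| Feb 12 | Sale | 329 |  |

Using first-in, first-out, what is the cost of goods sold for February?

COGS = $19,642

Feb 4, 413 sold [FIFO — oldest first]: 219 @ $19 + 194 @ $18 = $7,653
Feb 7, 194 sold [FIFO — oldest first]: 74 @ $18 + 120 @ $16 = $3,252
Feb 10, 283 sold [FIFO — oldest first]: 221 @ $16 + 62 @ $14 = $4,404
Feb 12, 329 sold [FIFO — oldest first]: 56 @ $14 + 102 @ $13 + 171 @ $13 = $4,333
Total COGS = $7,653 + $3,252 + $4,404 + $4,333 = $19,642
Ending inventory: 226 @ $13 = $2,938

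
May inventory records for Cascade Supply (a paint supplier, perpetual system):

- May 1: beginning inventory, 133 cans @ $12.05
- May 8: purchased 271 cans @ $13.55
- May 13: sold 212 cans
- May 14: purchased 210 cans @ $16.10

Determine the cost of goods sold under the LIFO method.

May 13, 212 sold [LIFO — newest first]: 212 @ $13.55 = $2,872.60
Ending inventory: 133 @ $12.05 + 59 @ $13.55 + 210 @ $16.10 = $5,783.10
Check: goods available $8,655.70 = COGS $2,872.60 + ending $5,783.10

COGS = $2,872.60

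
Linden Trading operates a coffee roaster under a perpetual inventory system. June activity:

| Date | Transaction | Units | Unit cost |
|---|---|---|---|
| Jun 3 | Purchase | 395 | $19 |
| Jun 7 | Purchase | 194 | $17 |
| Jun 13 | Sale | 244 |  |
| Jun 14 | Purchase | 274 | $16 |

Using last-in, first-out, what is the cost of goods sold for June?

Jun 13, 244 sold [LIFO — newest first]: 194 @ $17 + 50 @ $19 = $4,248
Ending inventory: 345 @ $19 + 274 @ $16 = $10,939

COGS = $4,248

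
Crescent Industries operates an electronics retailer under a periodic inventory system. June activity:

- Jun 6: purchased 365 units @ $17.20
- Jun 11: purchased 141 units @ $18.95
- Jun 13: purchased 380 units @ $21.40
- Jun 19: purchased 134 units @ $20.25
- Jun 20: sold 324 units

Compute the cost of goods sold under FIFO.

Jun 20, 324 sold [FIFO — oldest first]: 324 @ $17.20 = $5,572.80
Ending inventory: 41 @ $17.20 + 141 @ $18.95 + 380 @ $21.40 + 134 @ $20.25 = $14,222.65
Check: goods available $19,795.45 = COGS $5,572.80 + ending $14,222.65

COGS = $5,572.80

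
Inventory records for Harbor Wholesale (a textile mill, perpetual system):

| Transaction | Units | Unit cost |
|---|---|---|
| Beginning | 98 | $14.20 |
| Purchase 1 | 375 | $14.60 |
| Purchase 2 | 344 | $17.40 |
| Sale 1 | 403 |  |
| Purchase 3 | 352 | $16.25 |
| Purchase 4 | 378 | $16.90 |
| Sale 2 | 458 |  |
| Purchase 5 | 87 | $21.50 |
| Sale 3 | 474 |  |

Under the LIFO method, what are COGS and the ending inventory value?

Sale 1 (403) [LIFO — newest first]: 344 @ $17.40 + 59 @ $14.60 = $6,847.00
Sale 2 (458) [LIFO — newest first]: 378 @ $16.90 + 80 @ $16.25 = $7,688.20
Sale 3 (474) [LIFO — newest first]: 87 @ $21.50 + 272 @ $16.25 + 115 @ $14.60 = $7,969.50
Total COGS = $6,847.00 + $7,688.20 + $7,969.50 = $22,504.70
Ending inventory: 98 @ $14.20 + 201 @ $14.60 = $4,326.20

COGS = $22,504.70; ending inventory = $4,326.20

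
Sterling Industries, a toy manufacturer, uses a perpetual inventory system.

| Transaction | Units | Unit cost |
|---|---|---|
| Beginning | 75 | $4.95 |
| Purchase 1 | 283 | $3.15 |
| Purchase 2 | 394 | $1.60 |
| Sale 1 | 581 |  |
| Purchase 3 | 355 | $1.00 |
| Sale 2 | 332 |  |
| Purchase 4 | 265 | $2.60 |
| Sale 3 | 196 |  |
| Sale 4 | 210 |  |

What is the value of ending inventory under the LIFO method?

Sale 1 (581) [LIFO — newest first]: 394 @ $1.60 + 187 @ $3.15 = $1,219.45
Sale 2 (332) [LIFO — newest first]: 332 @ $1.00 = $332.00
Sale 3 (196) [LIFO — newest first]: 196 @ $2.60 = $509.60
Sale 4 (210) [LIFO — newest first]: 69 @ $2.60 + 23 @ $1.00 + 96 @ $3.15 + 22 @ $4.95 = $613.70
Total COGS = $1,219.45 + $332.00 + $509.60 + $613.70 = $2,674.75
Ending inventory: 53 @ $4.95 = $262.35
Check: goods available $2,937.10 = COGS $2,674.75 + ending $262.35

Ending inventory = $262.35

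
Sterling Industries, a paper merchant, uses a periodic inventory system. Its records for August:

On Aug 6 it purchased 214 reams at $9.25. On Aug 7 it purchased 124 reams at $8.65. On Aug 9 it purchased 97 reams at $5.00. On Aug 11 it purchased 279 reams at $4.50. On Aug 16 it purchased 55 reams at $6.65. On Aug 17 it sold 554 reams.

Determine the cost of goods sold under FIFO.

COGS = $4,072.60

Aug 17, 554 sold [FIFO — oldest first]: 214 @ $9.25 + 124 @ $8.65 + 97 @ $5.00 + 119 @ $4.50 = $4,072.60
Ending inventory: 160 @ $4.50 + 55 @ $6.65 = $1,085.75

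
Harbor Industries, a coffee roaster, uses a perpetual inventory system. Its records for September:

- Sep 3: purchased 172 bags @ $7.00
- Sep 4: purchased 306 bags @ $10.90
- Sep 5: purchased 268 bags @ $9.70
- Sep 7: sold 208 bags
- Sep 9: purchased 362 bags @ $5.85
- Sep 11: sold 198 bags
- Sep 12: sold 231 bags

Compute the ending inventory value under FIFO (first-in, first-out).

Ending inventory = $3,175.00

Sep 7, 208 sold [FIFO — oldest first]: 172 @ $7.00 + 36 @ $10.90 = $1,596.40
Sep 11, 198 sold [FIFO — oldest first]: 198 @ $10.90 = $2,158.20
Sep 12, 231 sold [FIFO — oldest first]: 72 @ $10.90 + 159 @ $9.70 = $2,327.10
Total COGS = $1,596.40 + $2,158.20 + $2,327.10 = $6,081.70
Ending inventory: 109 @ $9.70 + 362 @ $5.85 = $3,175.00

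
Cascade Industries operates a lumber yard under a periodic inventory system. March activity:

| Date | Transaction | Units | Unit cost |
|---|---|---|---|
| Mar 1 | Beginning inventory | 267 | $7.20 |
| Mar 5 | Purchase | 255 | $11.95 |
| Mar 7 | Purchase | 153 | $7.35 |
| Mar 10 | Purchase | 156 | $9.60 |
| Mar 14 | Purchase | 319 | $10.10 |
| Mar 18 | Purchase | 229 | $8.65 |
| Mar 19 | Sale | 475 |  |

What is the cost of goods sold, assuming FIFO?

Mar 19, 475 sold [FIFO — oldest first]: 267 @ $7.20 + 208 @ $11.95 = $4,408.00
Ending inventory: 47 @ $11.95 + 153 @ $7.35 + 156 @ $9.60 + 319 @ $10.10 + 229 @ $8.65 = $8,386.55

COGS = $4,408.00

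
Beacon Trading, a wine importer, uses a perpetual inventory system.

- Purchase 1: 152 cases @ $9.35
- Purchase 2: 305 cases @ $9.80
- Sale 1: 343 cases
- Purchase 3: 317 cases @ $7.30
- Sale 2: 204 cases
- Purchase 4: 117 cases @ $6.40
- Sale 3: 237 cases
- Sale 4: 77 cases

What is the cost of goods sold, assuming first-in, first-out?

Sale 1 (343) [FIFO — oldest first]: 152 @ $9.35 + 191 @ $9.80 = $3,293.00
Sale 2 (204) [FIFO — oldest first]: 114 @ $9.80 + 90 @ $7.30 = $1,774.20
Sale 3 (237) [FIFO — oldest first]: 227 @ $7.30 + 10 @ $6.40 = $1,721.10
Sale 4 (77) [FIFO — oldest first]: 77 @ $6.40 = $492.80
Total COGS = $3,293.00 + $1,774.20 + $1,721.10 + $492.80 = $7,281.10
Ending inventory: 30 @ $6.40 = $192.00

COGS = $7,281.10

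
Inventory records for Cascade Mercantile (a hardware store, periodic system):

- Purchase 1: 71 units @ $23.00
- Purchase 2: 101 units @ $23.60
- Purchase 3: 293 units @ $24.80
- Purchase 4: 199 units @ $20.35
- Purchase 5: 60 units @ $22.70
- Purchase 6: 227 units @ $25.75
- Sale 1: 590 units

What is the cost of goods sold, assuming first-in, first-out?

COGS = $13,826.75

Sale 1 (590) [FIFO — oldest first]: 71 @ $23.00 + 101 @ $23.60 + 293 @ $24.80 + 125 @ $20.35 = $13,826.75
Ending inventory: 74 @ $20.35 + 60 @ $22.70 + 227 @ $25.75 = $8,713.15
Check: goods available $22,539.90 = COGS $13,826.75 + ending $8,713.15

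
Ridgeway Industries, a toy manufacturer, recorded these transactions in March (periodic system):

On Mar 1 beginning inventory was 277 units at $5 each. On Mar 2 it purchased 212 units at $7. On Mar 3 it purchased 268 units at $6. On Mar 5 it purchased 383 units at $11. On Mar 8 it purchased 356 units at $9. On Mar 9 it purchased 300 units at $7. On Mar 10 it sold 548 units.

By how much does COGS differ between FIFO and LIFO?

FIFO COGS: 277 @ $5 + 212 @ $7 + 59 @ $6 = $3,223
LIFO COGS: 300 @ $7 + 248 @ $9 = $4,332
Difference = |$3,223 − $4,332| = $1,109

$1,109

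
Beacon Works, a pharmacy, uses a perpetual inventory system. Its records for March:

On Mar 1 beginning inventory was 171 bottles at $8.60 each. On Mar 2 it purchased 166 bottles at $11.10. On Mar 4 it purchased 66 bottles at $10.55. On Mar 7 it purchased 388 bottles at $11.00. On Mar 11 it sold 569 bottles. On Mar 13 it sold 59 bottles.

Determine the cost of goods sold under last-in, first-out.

Mar 11, 569 sold [LIFO — newest first]: 388 @ $11.00 + 66 @ $10.55 + 115 @ $11.10 = $6,240.80
Mar 13, 59 sold [LIFO — newest first]: 51 @ $11.10 + 8 @ $8.60 = $634.90
Total COGS = $6,240.80 + $634.90 = $6,875.70
Ending inventory: 163 @ $8.60 = $1,401.80

COGS = $6,875.70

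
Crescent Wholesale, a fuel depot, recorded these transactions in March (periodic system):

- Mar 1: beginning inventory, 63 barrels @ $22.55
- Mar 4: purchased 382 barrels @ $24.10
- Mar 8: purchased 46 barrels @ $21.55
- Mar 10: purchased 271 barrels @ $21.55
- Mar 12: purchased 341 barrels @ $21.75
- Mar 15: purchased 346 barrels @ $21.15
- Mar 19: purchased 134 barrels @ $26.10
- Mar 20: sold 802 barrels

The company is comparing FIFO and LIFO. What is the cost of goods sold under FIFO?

COGS = $18,328.20

FIFO COGS: 63 @ $22.55 + 382 @ $24.10 + 46 @ $21.55 + 271 @ $21.55 + 40 @ $21.75 = $18,328.20
LIFO COGS: 134 @ $26.10 + 346 @ $21.15 + 322 @ $21.75 = $17,818.80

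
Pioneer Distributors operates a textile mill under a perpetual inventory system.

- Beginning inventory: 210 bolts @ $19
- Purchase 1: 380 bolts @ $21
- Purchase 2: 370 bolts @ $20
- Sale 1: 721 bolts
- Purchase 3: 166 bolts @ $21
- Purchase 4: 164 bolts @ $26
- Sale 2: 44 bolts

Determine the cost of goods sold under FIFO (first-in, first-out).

Sale 1 (721) [FIFO — oldest first]: 210 @ $19 + 380 @ $21 + 131 @ $20 = $14,590
Sale 2 (44) [FIFO — oldest first]: 44 @ $20 = $880
Total COGS = $14,590 + $880 = $15,470
Ending inventory: 195 @ $20 + 166 @ $21 + 164 @ $26 = $11,650
Check: goods available $27,120 = COGS $15,470 + ending $11,650

COGS = $15,470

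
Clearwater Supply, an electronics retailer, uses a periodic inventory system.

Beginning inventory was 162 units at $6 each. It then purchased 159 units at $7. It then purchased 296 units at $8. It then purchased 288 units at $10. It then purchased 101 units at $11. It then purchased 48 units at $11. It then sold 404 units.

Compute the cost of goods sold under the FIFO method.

Sale 1 (404) [FIFO — oldest first]: 162 @ $6 + 159 @ $7 + 83 @ $8 = $2,749
Ending inventory: 213 @ $8 + 288 @ $10 + 101 @ $11 + 48 @ $11 = $6,223

COGS = $2,749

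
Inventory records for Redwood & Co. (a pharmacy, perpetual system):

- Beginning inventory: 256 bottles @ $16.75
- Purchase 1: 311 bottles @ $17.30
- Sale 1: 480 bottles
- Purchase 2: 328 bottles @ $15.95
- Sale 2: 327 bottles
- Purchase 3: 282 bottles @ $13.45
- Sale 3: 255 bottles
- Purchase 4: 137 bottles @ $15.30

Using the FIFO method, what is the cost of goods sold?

COGS = $17,146.05

Sale 1 (480) [FIFO — oldest first]: 256 @ $16.75 + 224 @ $17.30 = $8,163.20
Sale 2 (327) [FIFO — oldest first]: 87 @ $17.30 + 240 @ $15.95 = $5,333.10
Sale 3 (255) [FIFO — oldest first]: 88 @ $15.95 + 167 @ $13.45 = $3,649.75
Total COGS = $8,163.20 + $5,333.10 + $3,649.75 = $17,146.05
Ending inventory: 115 @ $13.45 + 137 @ $15.30 = $3,642.85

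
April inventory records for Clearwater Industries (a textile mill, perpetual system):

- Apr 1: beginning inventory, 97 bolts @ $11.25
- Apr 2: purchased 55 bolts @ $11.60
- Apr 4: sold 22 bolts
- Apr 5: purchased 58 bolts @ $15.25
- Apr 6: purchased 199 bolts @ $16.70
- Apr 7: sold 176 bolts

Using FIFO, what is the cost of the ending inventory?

Ending inventory = $3,506.30

Apr 4, 22 sold [FIFO — oldest first]: 22 @ $11.25 = $247.50
Apr 7, 176 sold [FIFO — oldest first]: 75 @ $11.25 + 55 @ $11.60 + 46 @ $15.25 = $2,183.25
Total COGS = $247.50 + $2,183.25 = $2,430.75
Ending inventory: 12 @ $15.25 + 199 @ $16.70 = $3,506.30
Check: goods available $5,937.05 = COGS $2,430.75 + ending $3,506.30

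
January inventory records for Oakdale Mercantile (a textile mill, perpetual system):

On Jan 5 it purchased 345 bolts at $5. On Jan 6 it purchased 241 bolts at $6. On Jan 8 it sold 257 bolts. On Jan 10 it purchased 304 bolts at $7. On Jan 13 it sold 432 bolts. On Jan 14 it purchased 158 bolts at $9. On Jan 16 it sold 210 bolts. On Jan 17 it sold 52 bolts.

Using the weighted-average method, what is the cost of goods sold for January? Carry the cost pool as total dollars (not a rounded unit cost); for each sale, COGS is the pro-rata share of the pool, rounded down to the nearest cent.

COGS = $6,001.46

After Jan 5: 345 on hand, pool $1,725.00 (≈ $5.0000 each)
After Jan 6: 586 on hand, pool $3,171.00 (≈ $5.4113 each)
Jan 8, sell 257: 257/586 × $3,171.00 → $1,390.69
After Jan 10: 633 on hand, pool $3,908.31 (≈ $6.1743 each)
Jan 13, sell 432: 432/633 × $3,908.31 → $2,667.28
After Jan 14: 359 on hand, pool $2,663.03 (≈ $7.4179 each)
Jan 16, sell 210: 210/359 × $2,663.03 → $1,557.76
Jan 17, sell 52: 52/149 × $1,105.27 → $385.73
Total COGS = $1,390.69 + $2,667.28 + $1,557.76 + $385.73 = $6,001.46
Ending inventory (cost pool remaining) = $719.54
Check: goods available $6,721.00 = COGS $6,001.46 + ending $719.54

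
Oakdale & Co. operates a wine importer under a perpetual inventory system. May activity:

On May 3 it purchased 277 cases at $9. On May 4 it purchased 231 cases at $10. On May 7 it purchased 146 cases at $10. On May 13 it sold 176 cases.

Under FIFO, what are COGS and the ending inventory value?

COGS = $1,584; ending inventory = $4,679

May 13, 176 sold [FIFO — oldest first]: 176 @ $9 = $1,584
Ending inventory: 101 @ $9 + 231 @ $10 + 146 @ $10 = $4,679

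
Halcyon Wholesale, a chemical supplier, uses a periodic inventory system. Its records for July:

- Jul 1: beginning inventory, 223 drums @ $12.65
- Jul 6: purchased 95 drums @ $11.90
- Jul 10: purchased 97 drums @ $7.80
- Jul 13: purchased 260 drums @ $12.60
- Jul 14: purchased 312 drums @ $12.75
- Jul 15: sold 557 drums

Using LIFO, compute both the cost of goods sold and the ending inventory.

Jul 15, 557 sold [LIFO — newest first]: 312 @ $12.75 + 245 @ $12.60 = $7,065.00
Ending inventory: 223 @ $12.65 + 95 @ $11.90 + 97 @ $7.80 + 15 @ $12.60 = $4,897.05
Check: goods available $11,962.05 = COGS $7,065.00 + ending $4,897.05

COGS = $7,065.00; ending inventory = $4,897.05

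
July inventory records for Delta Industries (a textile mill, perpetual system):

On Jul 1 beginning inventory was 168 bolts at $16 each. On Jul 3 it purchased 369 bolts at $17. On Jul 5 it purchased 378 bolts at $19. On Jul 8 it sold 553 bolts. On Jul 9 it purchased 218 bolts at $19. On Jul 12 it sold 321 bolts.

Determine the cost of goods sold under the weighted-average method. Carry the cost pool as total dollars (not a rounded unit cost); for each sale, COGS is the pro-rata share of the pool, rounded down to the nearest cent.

COGS = $15,583.42

After Jul 1: 168 on hand, pool $2,688.00 (≈ $16.0000 each)
After Jul 3: 537 on hand, pool $8,961.00 (≈ $16.6872 each)
After Jul 5: 915 on hand, pool $16,143.00 (≈ $17.6426 each)
Jul 8, sell 553: 553/915 × $16,143.00 → $9,756.37
After Jul 9: 580 on hand, pool $10,528.63 (≈ $18.1528 each)
Jul 12, sell 321: 321/580 × $10,528.63 → $5,827.05
Total COGS = $9,756.37 + $5,827.05 = $15,583.42
Ending inventory (cost pool remaining) = $4,701.58
Check: goods available $20,285.00 = COGS $15,583.42 + ending $4,701.58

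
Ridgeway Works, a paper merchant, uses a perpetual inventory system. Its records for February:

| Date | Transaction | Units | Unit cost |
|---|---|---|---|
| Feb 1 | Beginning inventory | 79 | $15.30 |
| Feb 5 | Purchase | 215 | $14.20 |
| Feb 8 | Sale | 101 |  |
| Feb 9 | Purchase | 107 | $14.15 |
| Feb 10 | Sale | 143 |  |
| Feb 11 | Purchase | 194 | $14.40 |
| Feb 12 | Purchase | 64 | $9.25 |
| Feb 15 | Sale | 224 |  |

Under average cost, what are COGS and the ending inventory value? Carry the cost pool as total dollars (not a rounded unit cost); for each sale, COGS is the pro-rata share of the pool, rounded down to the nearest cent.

After Feb 1: 79 on hand, pool $1,208.70 (≈ $15.3000 each)
After Feb 5: 294 on hand, pool $4,261.70 (≈ $14.4956 each)
Feb 8, sell 101: 101/294 × $4,261.70 → $1,464.05
After Feb 9: 300 on hand, pool $4,311.70 (≈ $14.3723 each)
Feb 10, sell 143: 143/300 × $4,311.70 → $2,055.24
After Feb 11: 351 on hand, pool $5,050.06 (≈ $14.3876 each)
After Feb 12: 415 on hand, pool $5,642.06 (≈ $13.5953 each)
Feb 15, sell 224: 224/415 × $5,642.06 → $3,045.35
Total COGS = $1,464.05 + $2,055.24 + $3,045.35 = $6,564.64
Ending inventory (cost pool remaining) = $2,596.71

COGS = $6,564.64; ending inventory = $2,596.71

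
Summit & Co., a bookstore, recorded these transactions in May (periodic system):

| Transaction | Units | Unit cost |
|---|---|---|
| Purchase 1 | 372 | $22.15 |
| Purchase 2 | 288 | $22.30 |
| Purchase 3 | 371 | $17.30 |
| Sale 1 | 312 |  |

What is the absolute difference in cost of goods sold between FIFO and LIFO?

FIFO COGS: 312 @ $22.15 = $6,910.80
LIFO COGS: 312 @ $17.30 = $5,397.60
Difference = |$6,910.80 − $5,397.60| = $1,513.20

$1,513.20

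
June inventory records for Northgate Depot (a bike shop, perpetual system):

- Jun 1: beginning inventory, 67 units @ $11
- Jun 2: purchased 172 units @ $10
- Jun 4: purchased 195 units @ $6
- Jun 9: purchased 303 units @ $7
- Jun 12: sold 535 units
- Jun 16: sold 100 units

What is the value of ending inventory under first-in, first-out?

Ending inventory = $714

Jun 12, 535 sold [FIFO — oldest first]: 67 @ $11 + 172 @ $10 + 195 @ $6 + 101 @ $7 = $4,334
Jun 16, 100 sold [FIFO — oldest first]: 100 @ $7 = $700
Total COGS = $4,334 + $700 = $5,034
Ending inventory: 102 @ $7 = $714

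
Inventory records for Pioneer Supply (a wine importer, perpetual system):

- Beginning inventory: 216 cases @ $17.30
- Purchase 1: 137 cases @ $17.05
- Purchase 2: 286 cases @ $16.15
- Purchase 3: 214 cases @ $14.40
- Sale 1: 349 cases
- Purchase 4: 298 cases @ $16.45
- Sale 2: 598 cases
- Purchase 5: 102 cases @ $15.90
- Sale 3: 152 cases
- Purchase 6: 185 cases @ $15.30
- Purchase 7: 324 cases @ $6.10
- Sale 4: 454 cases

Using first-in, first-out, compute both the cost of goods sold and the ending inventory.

COGS = $23,829.05; ending inventory = $1,274.90

Sale 1 (349) [FIFO — oldest first]: 216 @ $17.30 + 133 @ $17.05 = $6,004.45
Sale 2 (598) [FIFO — oldest first]: 4 @ $17.05 + 286 @ $16.15 + 214 @ $14.40 + 94 @ $16.45 = $9,315.00
Sale 3 (152) [FIFO — oldest first]: 152 @ $16.45 = $2,500.40
Sale 4 (454) [FIFO — oldest first]: 52 @ $16.45 + 102 @ $15.90 + 185 @ $15.30 + 115 @ $6.10 = $6,009.20
Total COGS = $6,004.45 + $9,315.00 + $2,500.40 + $6,009.20 = $23,829.05
Ending inventory: 209 @ $6.10 = $1,274.90
Check: goods available $25,103.95 = COGS $23,829.05 + ending $1,274.90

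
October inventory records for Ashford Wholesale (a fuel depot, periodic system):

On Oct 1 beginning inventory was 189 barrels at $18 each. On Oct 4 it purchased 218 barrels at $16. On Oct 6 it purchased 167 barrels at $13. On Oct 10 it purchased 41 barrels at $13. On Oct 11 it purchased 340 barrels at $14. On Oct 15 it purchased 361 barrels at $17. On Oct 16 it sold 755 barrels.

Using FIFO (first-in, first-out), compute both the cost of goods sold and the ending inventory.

COGS = $11,554; ending inventory = $8,937

Oct 16, 755 sold [FIFO — oldest first]: 189 @ $18 + 218 @ $16 + 167 @ $13 + 41 @ $13 + 140 @ $14 = $11,554
Ending inventory: 200 @ $14 + 361 @ $17 = $8,937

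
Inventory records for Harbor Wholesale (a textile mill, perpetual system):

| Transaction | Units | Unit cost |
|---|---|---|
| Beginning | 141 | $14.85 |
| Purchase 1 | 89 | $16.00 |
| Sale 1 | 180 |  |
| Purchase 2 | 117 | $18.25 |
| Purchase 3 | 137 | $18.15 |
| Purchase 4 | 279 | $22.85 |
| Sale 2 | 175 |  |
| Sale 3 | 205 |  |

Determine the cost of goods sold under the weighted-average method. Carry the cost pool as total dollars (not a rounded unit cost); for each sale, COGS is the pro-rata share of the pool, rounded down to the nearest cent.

After Beginning: 141 on hand, pool $2,093.85 (≈ $14.8500 each)
After Purchase 1: 230 on hand, pool $3,517.85 (≈ $15.2950 each)
Sale 1, sell 180: 180/230 × $3,517.85 → $2,753.10
After Purchase 2: 167 on hand, pool $2,900.00 (≈ $17.3653 each)
After Purchase 3: 304 on hand, pool $5,386.55 (≈ $17.7189 each)
After Purchase 4: 583 on hand, pool $11,761.70 (≈ $20.1744 each)
Sale 2, sell 175: 175/583 × $11,761.70 → $3,530.52
Sale 3, sell 205: 205/408 × $8,231.18 → $4,135.76
Total COGS = $2,753.10 + $3,530.52 + $4,135.76 = $10,419.38
Ending inventory (cost pool remaining) = $4,095.42

COGS = $10,419.38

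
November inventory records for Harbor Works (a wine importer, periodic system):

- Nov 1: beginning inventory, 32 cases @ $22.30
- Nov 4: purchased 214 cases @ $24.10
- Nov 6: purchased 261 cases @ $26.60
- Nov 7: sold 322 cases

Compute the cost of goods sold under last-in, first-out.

Nov 7, 322 sold [LIFO — newest first]: 261 @ $26.60 + 61 @ $24.10 = $8,412.70
Ending inventory: 32 @ $22.30 + 153 @ $24.10 = $4,400.90

COGS = $8,412.70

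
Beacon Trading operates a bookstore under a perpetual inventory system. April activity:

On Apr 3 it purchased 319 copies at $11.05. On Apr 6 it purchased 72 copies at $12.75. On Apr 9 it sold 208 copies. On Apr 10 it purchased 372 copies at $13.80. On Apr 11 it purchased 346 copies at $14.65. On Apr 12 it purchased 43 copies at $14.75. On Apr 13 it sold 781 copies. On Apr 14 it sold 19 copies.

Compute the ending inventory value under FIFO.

Ending inventory = $2,113.90

Apr 9, 208 sold [FIFO — oldest first]: 208 @ $11.05 = $2,298.40
Apr 13, 781 sold [FIFO — oldest first]: 111 @ $11.05 + 72 @ $12.75 + 372 @ $13.80 + 226 @ $14.65 = $10,589.05
Apr 14, 19 sold [FIFO — oldest first]: 19 @ $14.65 = $278.35
Total COGS = $2,298.40 + $10,589.05 + $278.35 = $13,165.80
Ending inventory: 101 @ $14.65 + 43 @ $14.75 = $2,113.90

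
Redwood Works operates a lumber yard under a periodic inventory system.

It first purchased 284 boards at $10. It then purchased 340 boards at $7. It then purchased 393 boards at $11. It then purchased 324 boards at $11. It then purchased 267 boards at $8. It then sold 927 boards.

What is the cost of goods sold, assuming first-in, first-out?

Sale 1 (927) [FIFO — oldest first]: 284 @ $10 + 340 @ $7 + 303 @ $11 = $8,553
Ending inventory: 90 @ $11 + 324 @ $11 + 267 @ $8 = $6,690

COGS = $8,553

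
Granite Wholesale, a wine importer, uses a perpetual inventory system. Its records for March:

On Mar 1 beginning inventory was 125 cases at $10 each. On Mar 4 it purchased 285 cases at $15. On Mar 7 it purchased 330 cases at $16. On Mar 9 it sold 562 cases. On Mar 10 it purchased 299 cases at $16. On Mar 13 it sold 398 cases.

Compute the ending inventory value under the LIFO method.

Mar 9, 562 sold [LIFO — newest first]: 330 @ $16 + 232 @ $15 = $8,760
Mar 13, 398 sold [LIFO — newest first]: 299 @ $16 + 53 @ $15 + 46 @ $10 = $6,039
Total COGS = $8,760 + $6,039 = $14,799
Ending inventory: 79 @ $10 = $790
Check: goods available $15,589 = COGS $14,799 + ending $790

Ending inventory = $790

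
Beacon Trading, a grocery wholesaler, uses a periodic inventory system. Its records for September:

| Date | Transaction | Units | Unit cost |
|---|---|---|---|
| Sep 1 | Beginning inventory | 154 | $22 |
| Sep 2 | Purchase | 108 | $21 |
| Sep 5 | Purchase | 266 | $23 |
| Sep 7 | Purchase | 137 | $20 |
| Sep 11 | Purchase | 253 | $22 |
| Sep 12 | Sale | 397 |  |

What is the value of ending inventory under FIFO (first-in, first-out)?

Ending inventory = $11,319

Sep 12, 397 sold [FIFO — oldest first]: 154 @ $22 + 108 @ $21 + 135 @ $23 = $8,761
Ending inventory: 131 @ $23 + 137 @ $20 + 253 @ $22 = $11,319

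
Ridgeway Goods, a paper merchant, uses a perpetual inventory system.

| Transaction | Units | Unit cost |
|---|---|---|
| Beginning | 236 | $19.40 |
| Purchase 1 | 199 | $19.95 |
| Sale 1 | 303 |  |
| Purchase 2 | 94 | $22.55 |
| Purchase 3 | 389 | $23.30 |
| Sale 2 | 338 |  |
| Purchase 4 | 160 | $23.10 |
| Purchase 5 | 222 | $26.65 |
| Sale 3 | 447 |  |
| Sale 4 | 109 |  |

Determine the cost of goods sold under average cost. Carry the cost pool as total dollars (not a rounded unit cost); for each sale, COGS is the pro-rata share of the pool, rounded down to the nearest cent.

COGS = $26,871.87

After Beginning: 236 on hand, pool $4,578.40 (≈ $19.4000 each)
After Purchase 1: 435 on hand, pool $8,548.45 (≈ $19.6516 each)
Sale 1, sell 303: 303/435 × $8,548.45 → $5,954.43
After Purchase 2: 226 on hand, pool $4,713.72 (≈ $20.8572 each)
After Purchase 3: 615 on hand, pool $13,777.42 (≈ $22.4023 each)
Sale 2, sell 338: 338/615 × $13,777.42 → $7,571.98
After Purchase 4: 437 on hand, pool $9,901.44 (≈ $22.6578 each)
After Purchase 5: 659 on hand, pool $15,817.74 (≈ $24.0026 each)
Sale 3, sell 447: 447/659 × $15,817.74 → $10,729.18
Sale 4, sell 109: 109/212 × $5,088.56 → $2,616.28
Total COGS = $5,954.43 + $7,571.98 + $10,729.18 + $2,616.28 = $26,871.87
Ending inventory (cost pool remaining) = $2,472.28
Check: goods available $29,344.15 = COGS $26,871.87 + ending $2,472.28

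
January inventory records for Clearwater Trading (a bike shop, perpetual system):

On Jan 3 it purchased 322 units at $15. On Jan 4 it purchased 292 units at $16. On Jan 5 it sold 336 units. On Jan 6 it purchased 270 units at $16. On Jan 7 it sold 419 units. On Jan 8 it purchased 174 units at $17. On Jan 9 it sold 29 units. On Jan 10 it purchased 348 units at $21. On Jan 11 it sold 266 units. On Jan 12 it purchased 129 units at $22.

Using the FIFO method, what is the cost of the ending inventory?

Ending inventory = $10,282

Jan 5, 336 sold [FIFO — oldest first]: 322 @ $15 + 14 @ $16 = $5,054
Jan 7, 419 sold [FIFO — oldest first]: 278 @ $16 + 141 @ $16 = $6,704
Jan 9, 29 sold [FIFO — oldest first]: 29 @ $16 = $464
Jan 11, 266 sold [FIFO — oldest first]: 100 @ $16 + 166 @ $17 = $4,422
Total COGS = $5,054 + $6,704 + $464 + $4,422 = $16,644
Ending inventory: 8 @ $17 + 348 @ $21 + 129 @ $22 = $10,282
Check: goods available $26,926 = COGS $16,644 + ending $10,282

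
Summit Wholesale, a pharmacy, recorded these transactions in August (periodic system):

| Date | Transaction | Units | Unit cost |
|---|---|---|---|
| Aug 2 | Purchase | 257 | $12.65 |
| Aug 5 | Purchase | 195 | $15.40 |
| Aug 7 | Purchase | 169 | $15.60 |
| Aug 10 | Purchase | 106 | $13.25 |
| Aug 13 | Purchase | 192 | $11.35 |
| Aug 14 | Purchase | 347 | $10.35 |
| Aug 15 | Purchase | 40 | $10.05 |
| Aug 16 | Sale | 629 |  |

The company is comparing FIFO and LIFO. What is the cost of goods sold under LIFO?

COGS = $6,835.15

FIFO COGS: 257 @ $12.65 + 195 @ $15.40 + 169 @ $15.60 + 8 @ $13.25 = $8,996.45
LIFO COGS: 40 @ $10.05 + 347 @ $10.35 + 192 @ $11.35 + 50 @ $13.25 = $6,835.15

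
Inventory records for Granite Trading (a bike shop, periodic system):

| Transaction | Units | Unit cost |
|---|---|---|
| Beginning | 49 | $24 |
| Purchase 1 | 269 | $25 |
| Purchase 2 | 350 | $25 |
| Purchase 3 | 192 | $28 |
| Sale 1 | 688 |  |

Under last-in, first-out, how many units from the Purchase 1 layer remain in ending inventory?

123

Sale 1 (688) [LIFO — newest first]: 192 @ $28 + 350 @ $25 + 146 @ $25 = $17,776
Ending inventory: 49 @ $24 + 123 @ $25 = $4,251
Check: goods available $22,027 = COGS $17,776 + ending $4,251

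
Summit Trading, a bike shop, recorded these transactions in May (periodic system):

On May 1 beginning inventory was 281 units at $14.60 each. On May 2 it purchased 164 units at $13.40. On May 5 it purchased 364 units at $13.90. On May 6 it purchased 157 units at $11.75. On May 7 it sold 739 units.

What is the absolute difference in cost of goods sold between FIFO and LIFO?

$496.45

FIFO COGS: 281 @ $14.60 + 164 @ $13.40 + 294 @ $13.90 = $10,386.80
LIFO COGS: 157 @ $11.75 + 364 @ $13.90 + 164 @ $13.40 + 54 @ $14.60 = $9,890.35
Difference = |$10,386.80 − $9,890.35| = $496.45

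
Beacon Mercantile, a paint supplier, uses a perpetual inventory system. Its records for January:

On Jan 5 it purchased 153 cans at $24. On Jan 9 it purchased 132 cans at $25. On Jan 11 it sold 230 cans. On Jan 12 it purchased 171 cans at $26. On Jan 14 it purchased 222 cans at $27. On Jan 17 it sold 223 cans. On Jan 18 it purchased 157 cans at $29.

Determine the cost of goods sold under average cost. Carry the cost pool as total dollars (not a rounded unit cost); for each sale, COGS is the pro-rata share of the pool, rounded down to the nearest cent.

After Jan 5: 153 on hand, pool $3,672.00 (≈ $24.0000 each)
After Jan 9: 285 on hand, pool $6,972.00 (≈ $24.4632 each)
Jan 11, sell 230: 230/285 × $6,972.00 → $5,626.52
After Jan 12: 226 on hand, pool $5,791.48 (≈ $25.6260 each)
After Jan 14: 448 on hand, pool $11,785.48 (≈ $26.3069 each)
Jan 17, sell 223: 223/448 × $11,785.48 → $5,866.43
After Jan 18: 382 on hand, pool $10,472.05 (≈ $27.4137 each)
Total COGS = $5,626.52 + $5,866.43 = $11,492.95
Ending inventory (cost pool remaining) = $10,472.05
Check: goods available $21,965.00 = COGS $11,492.95 + ending $10,472.05

COGS = $11,492.95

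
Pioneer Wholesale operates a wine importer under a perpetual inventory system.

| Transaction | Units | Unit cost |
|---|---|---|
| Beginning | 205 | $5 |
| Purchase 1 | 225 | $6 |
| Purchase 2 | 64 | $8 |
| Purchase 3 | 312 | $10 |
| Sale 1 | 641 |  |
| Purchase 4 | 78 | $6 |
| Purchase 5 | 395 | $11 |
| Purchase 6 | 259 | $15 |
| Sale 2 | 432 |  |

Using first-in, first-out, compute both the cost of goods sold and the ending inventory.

Sale 1 (641) [FIFO — oldest first]: 205 @ $5 + 225 @ $6 + 64 @ $8 + 147 @ $10 = $4,357
Sale 2 (432) [FIFO — oldest first]: 165 @ $10 + 78 @ $6 + 189 @ $11 = $4,197
Total COGS = $4,357 + $4,197 = $8,554
Ending inventory: 206 @ $11 + 259 @ $15 = $6,151
Check: goods available $14,705 = COGS $8,554 + ending $6,151

COGS = $8,554; ending inventory = $6,151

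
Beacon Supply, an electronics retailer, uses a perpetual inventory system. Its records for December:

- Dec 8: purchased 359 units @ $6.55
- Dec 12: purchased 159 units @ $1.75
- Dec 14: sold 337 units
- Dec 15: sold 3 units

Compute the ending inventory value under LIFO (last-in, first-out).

Ending inventory = $1,165.90

Dec 14, 337 sold [LIFO — newest first]: 159 @ $1.75 + 178 @ $6.55 = $1,444.15
Dec 15, 3 sold [LIFO — newest first]: 3 @ $6.55 = $19.65
Total COGS = $1,444.15 + $19.65 = $1,463.80
Ending inventory: 178 @ $6.55 = $1,165.90
Check: goods available $2,629.70 = COGS $1,463.80 + ending $1,165.90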